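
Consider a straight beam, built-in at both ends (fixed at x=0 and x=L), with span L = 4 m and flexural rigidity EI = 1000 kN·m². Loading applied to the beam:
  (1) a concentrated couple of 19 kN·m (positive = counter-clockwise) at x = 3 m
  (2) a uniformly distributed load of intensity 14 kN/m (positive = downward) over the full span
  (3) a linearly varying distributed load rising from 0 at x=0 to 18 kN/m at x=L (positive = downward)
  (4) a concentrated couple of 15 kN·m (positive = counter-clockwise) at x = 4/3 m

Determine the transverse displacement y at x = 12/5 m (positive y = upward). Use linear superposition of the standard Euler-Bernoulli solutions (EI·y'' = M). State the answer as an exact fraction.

Load 1 — applied couple M₀=19 kN·m at a=3 m (b=L-a=1):
  y_1 = (R_Ax³/6 - M_Ax²/2)/EI  [x≤a] with R_A=171/32, M_A=95/16 = ((171/32)·(12/5)³/6 - (95/16)·(12/5)²/2)/1000 = -1197/250000 m
Load 2 — uniform load w=14 kN/m over full span:
  y_2 = -wx²(L-x)²/(24EI) = -14·(12/5)²·(4-(12/5))²/(24·1000) = -672/78125 m
Load 3 — triangular load w₀=18 kN/m (0→w₀ over full span):
  y_3 = -w₀x²(L-x)²(x+2L)/(120LEI) = -18·(12/5)²·(4-(12/5))²·((12/5)+2·4)/(120·4·1000) = -11232/1953125 m
Load 4 — applied couple M₀=15 kN·m at a=4/3 m (b=L-a=8/3):
  y_4 = (R_Ax³/6 - M_Ax²/2 - M₀(x-a)²/2)/EI  [x>a] with R_A=5, M_A=0 = (5·(12/5)³/6 - 0·(12/5)²/2 - 15·((12/5)-(4/3))²/2)/1000 = 28/9375 m
Superposition: y = Σ y_i = -1514411/93750000 m ≈ -0.016154 m

y(12/5) = -1514411/93750000 m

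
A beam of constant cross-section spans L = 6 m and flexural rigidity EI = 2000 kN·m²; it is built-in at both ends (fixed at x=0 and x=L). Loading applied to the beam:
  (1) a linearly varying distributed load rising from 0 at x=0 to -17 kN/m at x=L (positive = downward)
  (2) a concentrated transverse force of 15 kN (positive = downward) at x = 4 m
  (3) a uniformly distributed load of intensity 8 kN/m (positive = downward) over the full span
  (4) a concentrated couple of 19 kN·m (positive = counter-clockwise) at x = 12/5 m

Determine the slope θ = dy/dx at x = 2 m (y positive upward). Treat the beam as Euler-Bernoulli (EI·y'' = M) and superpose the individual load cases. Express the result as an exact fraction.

θ(2) = 2/9375 rad

Load 1 — triangular load w₀=-17 kN/m (0→w₀ over full span):
  θ_1 = -w₀(2x(L-x)(L-2x)(x+2L)+x²(L-x)²)/(120LEI) = -(-17)·(2·2·(6-2)·(6-2·2)·(2+2·6)+2²·(6-2)²)/(120·6·2000) = 34/5625 rad
Load 2 — point force P=15 kN at a=4 m (b=L-a=2):
  θ_2 = -Pb²x(2aL-(3a+b)x)/(2L³EI)  [x≤a] = -15·2²·2·(2·4·6-(3·4+2)·2)/(2·6³·2000) = -1/360 rad
Load 3 — uniform load w=8 kN/m over full span:
  θ_3 = -wx(L-x)(L-2x)/(12EI) = -8·2·(6-2)·(6-2·2)/(12·2000) = -2/375 rad
Load 4 — applied couple M₀=19 kN·m at a=12/5 m (b=L-a=18/5):
  θ_4 = (R_Ax²/2 - M_Ax)/EI  [x≤a] with R_A=114/25, M_A=57/25 = ((114/25)·2²/2 - (57/25)·2)/2000 = 57/25000 rad
Superposition: θ = Σ θ_i = 2/9375 rad ≈ 0.000213 rad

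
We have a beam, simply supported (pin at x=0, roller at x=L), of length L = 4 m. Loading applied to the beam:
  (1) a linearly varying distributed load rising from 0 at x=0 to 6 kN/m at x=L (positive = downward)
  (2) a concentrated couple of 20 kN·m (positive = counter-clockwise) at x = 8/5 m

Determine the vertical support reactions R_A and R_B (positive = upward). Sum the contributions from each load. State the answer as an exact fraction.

Load 1 — triangular load w₀=6 kN/m (0→w₀ over full span):
  R_A = w₀L/6 = 6·4/6 = 4 kN
  R_B = w₀L/3 = 6·4/3 = 8 kN
Load 2 — applied couple M₀=20 kN·m at a=8/5 m (b=L-a=12/5):
  R_A = M₀/L = 20/4 = 5 kN
  R_B = -M₀/L = -20/4 = -5 kN
Superposition: R_A = 9 kN, R_B = 3 kN

R_A = 9 kN, R_B = 3 kN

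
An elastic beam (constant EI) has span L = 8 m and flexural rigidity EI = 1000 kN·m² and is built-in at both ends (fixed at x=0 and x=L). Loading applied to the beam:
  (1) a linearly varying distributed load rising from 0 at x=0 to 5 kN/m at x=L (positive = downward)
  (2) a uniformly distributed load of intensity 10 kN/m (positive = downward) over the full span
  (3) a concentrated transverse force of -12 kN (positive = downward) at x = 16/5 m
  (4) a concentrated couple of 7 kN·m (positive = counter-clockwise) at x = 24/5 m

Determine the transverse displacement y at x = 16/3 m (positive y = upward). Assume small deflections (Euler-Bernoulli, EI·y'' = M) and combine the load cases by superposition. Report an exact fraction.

Load 1 — triangular load w₀=5 kN/m (0→w₀ over full span):
  y_1 = -w₀x²(L-x)²(x+2L)/(120LEI) = -5·(16/3)²·(8-(16/3))²·((16/3)+2·8)/(120·8·1000) = -2048/91125 m
Load 2 — uniform load w=10 kN/m over full span:
  y_2 = -wx²(L-x)²/(24EI) = -10·(16/3)²·(8-(16/3))²/(24·1000) = -512/6075 m
Load 3 — point force P=-12 kN at a=16/5 m (b=L-a=24/5):
  y_3 = -Pa²(L-x)²(3bL-(3b+a)(L-x))/(6L³EI)  [x>a] = -(-12)·(16/5)²·(8-(16/3))²·(3·(24/5)·8-(3·(24/5)+(16/5))·(8-(16/3)))/(6·8³·1000) = 8192/421875 m
Load 4 — applied couple M₀=7 kN·m at a=24/5 m (b=L-a=16/5):
  y_4 = (R_Ax³/6 - M_Ax²/2 - M₀(x-a)²/2)/EI  [x>a] with R_A=63/50, M_A=56/25 = ((63/50)·(16/3)³/6 - (56/25)·(16/3)²/2 - 7·((16/3)-(24/5))²/2)/1000 = -28/28125 m
Superposition: y = Σ y_i = -1006156/11390625 m ≈ -0.088332 m

y(16/3) = -1006156/11390625 m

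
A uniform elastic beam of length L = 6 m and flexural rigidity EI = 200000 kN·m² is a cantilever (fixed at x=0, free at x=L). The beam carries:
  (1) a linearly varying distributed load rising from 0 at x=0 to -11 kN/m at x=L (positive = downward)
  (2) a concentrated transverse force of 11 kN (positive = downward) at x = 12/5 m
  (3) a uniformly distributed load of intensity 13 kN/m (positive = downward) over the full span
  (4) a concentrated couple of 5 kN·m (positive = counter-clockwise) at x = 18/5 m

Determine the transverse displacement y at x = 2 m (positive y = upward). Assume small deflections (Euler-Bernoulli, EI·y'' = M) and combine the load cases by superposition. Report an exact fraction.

y(2) = -4057/4500000 m

Load 1 — triangular load w₀=-11 kN/m (0→w₀ over full span):
  y_1 = (w₀Lx³/12-w₀L²x²/6-w₀x⁵/(120L))/EI = ((-11)·6·2³/12-(-11)·6²·2²/6-(-11)·2⁵/(120·6))/200000 = 4961/4500000 m
Load 2 — point force P=11 kN at a=12/5 m (b=L-a=18/5):
  y_2 = -Px²(3a-x)/(6EI)  [x≤a] = -11·2²·(3·(12/5)-2)/(6·200000) = -143/750000 m
Load 3 — uniform load w=13 kN/m over full span:
  y_3 = -wx²(x²-4Lx+6L²)/(24EI) = -13·2²·(2²-4·6·2+6·6²)/(24·200000) = -559/300000 m
Load 4 — applied couple M₀=5 kN·m at a=18/5 m (b=L-a=12/5):
  y_4 = M₀x²/(2EI)  [x≤a] = 5·2²/(2·200000) = 1/20000 m
Superposition: y = Σ y_i = -4057/4500000 m ≈ -0.000902 m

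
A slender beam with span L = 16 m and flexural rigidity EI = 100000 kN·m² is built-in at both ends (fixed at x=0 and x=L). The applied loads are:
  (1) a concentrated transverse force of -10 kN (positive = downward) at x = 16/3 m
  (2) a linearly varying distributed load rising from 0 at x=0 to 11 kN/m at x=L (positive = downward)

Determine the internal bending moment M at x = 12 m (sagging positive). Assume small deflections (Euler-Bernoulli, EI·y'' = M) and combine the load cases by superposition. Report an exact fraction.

Load 1 — point force P=-10 kN at a=16/3 m (b=L-a=32/3):
  M_1 = Pa²(a+3b)(L-x)/L³ - Pa²b/L²  [x>a] = (-10)·(16/3)²·((16/3)+3·(32/3))·(16-12)/16³ - (-10)·(16/3)²·(32/3)/16² = 40/27 kN·m
Load 2 — triangular load w₀=11 kN/m (0→w₀ over full span):
  M_2 = 3w₀Lx/20 - w₀L²/30 - w₀x³/(6L) = 3·11·16·12/20 - 11·16²/30 - 11·12³/(6·16) = 374/15 kN·m
Superposition: M = Σ M_i = 3566/135 kN·m ≈ 26.414815 kN·m

M(12) = 3566/135 kN·m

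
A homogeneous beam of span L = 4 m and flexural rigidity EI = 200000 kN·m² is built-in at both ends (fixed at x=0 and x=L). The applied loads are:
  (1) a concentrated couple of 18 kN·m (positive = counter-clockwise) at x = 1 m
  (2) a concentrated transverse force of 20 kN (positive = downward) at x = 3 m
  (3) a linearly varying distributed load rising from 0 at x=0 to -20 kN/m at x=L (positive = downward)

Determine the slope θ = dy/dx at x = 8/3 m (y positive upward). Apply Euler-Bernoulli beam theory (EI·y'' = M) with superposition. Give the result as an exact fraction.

Load 1 — applied couple M₀=18 kN·m at a=1 m (b=L-a=3):
  θ_1 = (R_Ax²/2 - M_Ax - M₀(x-a))/EI  [x>a] with R_A=81/16, M_A=-27/8 = ((81/16)·(8/3)²/2 - (-27/8)·(8/3) - 18·((8/3)-1))/200000 = -3/200000 rad
Load 2 — point force P=20 kN at a=3 m (b=L-a=1):
  θ_2 = -Pb²x(2aL-(3a+b)x)/(2L³EI)  [x≤a] = -20·1²·(8/3)·(2·3·4-(3·3+1)·(8/3))/(2·4³·200000) = 1/180000 rad
Load 3 — triangular load w₀=-20 kN/m (0→w₀ over full span):
  θ_3 = -w₀(2x(L-x)(L-2x)(x+2L)+x²(L-x)²)/(120LEI) = -(-20)·(2·(8/3)·(4-(8/3))·(4-2·(8/3))·((8/3)+2·4)+(8/3)²·(4-(8/3))²)/(120·4·200000) = -14/759375 rad
Superposition: θ = Σ θ_i = -271/9720000 rad ≈ -0.000028 rad

θ(8/3) = -271/9720000 rad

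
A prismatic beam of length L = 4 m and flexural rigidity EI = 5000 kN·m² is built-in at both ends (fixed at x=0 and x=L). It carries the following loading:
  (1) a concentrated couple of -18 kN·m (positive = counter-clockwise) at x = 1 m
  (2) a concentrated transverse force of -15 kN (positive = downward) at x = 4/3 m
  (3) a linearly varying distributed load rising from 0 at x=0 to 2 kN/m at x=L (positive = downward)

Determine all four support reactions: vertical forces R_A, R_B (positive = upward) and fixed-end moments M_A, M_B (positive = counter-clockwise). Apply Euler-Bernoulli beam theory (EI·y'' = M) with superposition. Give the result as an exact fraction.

Load 1 — applied couple M₀=-18 kN·m at a=1 m (b=L-a=3):
  R_A = 6M₀ab/L³ = 6·(-18)·1·3/4³ = -81/16 kN
  M_A = M₀b(2a-b)/L² = (-18)·3·(2·1-3)/4² = 27/8 kN·m
  R_B = -6M₀ab/L³ = -6·(-18)·1·3/4³ = 81/16 kN
  M_B = M₀a(2b-a)/L² = (-18)·1·(2·3-1)/4² = -45/8 kN·m
Load 2 — point force P=-15 kN at a=4/3 m (b=L-a=8/3):
  R_A = Pb²(3a+b)/L³ = (-15)·(8/3)²·(3·(4/3)+(8/3))/4³ = -100/9 kN
  M_A = Pab²/L² = (-15)·(4/3)·(8/3)²/4² = -80/9 kN·m
  R_B = Pa²(a+3b)/L³ = (-15)·(4/3)²·((4/3)+3·(8/3))/4³ = -35/9 kN
  M_B = -Pa²b/L² = -(-15)·(4/3)²·(8/3)/4² = 40/9 kN·m
Load 3 — triangular load w₀=2 kN/m (0→w₀ over full span):
  R_A = 3w₀L/20 = 3·2·4/20 = 6/5 kN
  M_A = w₀L²/30 = 2·4²/30 = 16/15 kN·m
  R_B = 7w₀L/20 = 7·2·4/20 = 14/5 kN
  M_B = -w₀L²/20 = -2·4²/20 = -8/5 kN·m
Superposition: R_A = -10781/720 kN, M_A = -1601/360 kN·m, R_B = 2861/720 kN, M_B = -1001/360 kN·m

R_A = -10781/720 kN, M_A = -1601/360 kN·m, R_B = 2861/720 kN, M_B = -1001/360 kN·m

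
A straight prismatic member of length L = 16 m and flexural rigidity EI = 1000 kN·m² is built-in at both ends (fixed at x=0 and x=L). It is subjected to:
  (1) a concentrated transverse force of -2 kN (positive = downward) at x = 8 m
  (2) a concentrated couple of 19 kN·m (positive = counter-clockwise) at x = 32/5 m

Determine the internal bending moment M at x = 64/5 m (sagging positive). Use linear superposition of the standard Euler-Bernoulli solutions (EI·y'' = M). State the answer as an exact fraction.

Load 1 — point force P=-2 kN at a=8 m (b=L-a=8):
  M_1 = Pa²(a+3b)(L-x)/L³ - Pa²b/L²  [x>a] = (-2)·8²·(8+3·8)·(16-(64/5))/16³ - (-2)·8²·8/16² = 4/5 kN·m
Load 2 — applied couple M₀=19 kN·m at a=32/5 m (b=L-a=48/5):
  M_2 = R_Ax - M_A - M₀  [x>a] with R_A=171/100, M_A=57/25 = (171/100)·(64/5) - (57/25) - 19 = 76/125 kN·m
Superposition: M = Σ M_i = 176/125 kN·m ≈ 1.408000 kN·m

M(64/5) = 176/125 kN·m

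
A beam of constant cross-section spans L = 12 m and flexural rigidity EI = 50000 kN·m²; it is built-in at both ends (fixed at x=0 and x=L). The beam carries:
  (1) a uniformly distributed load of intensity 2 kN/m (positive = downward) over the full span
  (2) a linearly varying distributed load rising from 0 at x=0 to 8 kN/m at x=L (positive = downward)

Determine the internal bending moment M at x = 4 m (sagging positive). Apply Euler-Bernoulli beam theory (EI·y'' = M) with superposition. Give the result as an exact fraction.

M(4) = 904/45 kN·m

Load 1 — uniform load w=2 kN/m over full span:
  M_1 = wLx/2 - wL²/12 - wx²/2 = 2·12·4/2 - 2·12²/12 - 2·4²/2 = 8 kN·m
Load 2 — triangular load w₀=8 kN/m (0→w₀ over full span):
  M_2 = 3w₀Lx/20 - w₀L²/30 - w₀x³/(6L) = 3·8·12·4/20 - 8·12²/30 - 8·4³/(6·12) = 544/45 kN·m
Superposition: M = Σ M_i = 904/45 kN·m ≈ 20.088889 kN·m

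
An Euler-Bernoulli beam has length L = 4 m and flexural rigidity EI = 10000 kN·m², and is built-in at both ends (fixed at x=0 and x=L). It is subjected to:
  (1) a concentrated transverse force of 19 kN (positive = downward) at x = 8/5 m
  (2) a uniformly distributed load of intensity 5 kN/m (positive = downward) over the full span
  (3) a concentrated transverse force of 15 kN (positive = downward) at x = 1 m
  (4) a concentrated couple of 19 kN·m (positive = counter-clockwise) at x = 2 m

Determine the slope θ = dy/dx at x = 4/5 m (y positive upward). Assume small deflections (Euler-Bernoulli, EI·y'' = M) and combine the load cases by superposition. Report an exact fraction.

θ(4/5) = -72471/62500000 rad

Load 1 — point force P=19 kN at a=8/5 m (b=L-a=12/5):
  θ_1 = -Pb²x(2aL-(3a+b)x)/(2L³EI)  [x≤a] = -19·(12/5)²·(4/5)·(2·(8/5)·4-(3·(8/5)+(12/5))·(4/5))/(2·4³·10000) = -1881/3906250 rad
Load 2 — uniform load w=5 kN/m over full span:
  θ_2 = -wx(L-x)(L-2x)/(12EI) = -5·(4/5)·(4-(4/5))·(4-2·(4/5))/(12·10000) = -4/15625 rad
Load 3 — point force P=15 kN at a=1 m (b=L-a=3):
  θ_3 = -Pb²x(2aL-(3a+b)x)/(2L³EI)  [x≤a] = -15·3²·(4/5)·(2·1·4-(3·1+3)·(4/5))/(2·4³·10000) = -27/100000 rad
Load 4 — applied couple M₀=19 kN·m at a=2 m (b=L-a=2):
  θ_4 = (R_Ax²/2 - M_Ax)/EI  [x≤a] with R_A=57/8, M_A=19/4 = ((57/8)·(4/5)²/2 - (19/4)·(4/5))/10000 = -19/125000 rad
Superposition: θ = Σ θ_i = -72471/62500000 rad ≈ -0.001160 rad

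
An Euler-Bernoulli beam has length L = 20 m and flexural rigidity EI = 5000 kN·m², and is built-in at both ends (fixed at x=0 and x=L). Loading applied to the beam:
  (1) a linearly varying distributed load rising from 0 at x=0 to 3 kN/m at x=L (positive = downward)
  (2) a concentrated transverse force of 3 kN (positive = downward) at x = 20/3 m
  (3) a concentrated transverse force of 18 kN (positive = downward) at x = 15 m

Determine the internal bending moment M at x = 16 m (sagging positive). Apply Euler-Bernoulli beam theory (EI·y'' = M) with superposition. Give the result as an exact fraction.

M(16) = 1247/120 kN·m

Load 1 — triangular load w₀=3 kN/m (0→w₀ over full span):
  M_1 = 3w₀Lx/20 - w₀L²/30 - w₀x³/(6L) = 3·3·20·16/20 - 3·20²/30 - 3·16³/(6·20) = 8/5 kN·m
Load 2 — point force P=3 kN at a=20/3 m (b=L-a=40/3):
  M_2 = Pa²(a+3b)(L-x)/L³ - Pa²b/L²  [x>a] = 3·(20/3)²·((20/3)+3·(40/3))·(20-16)/20³ - 3·(20/3)²·(40/3)/20² = -4/3 kN·m
Load 3 — point force P=18 kN at a=15 m (b=L-a=5):
  M_3 = Pa²(a+3b)(L-x)/L³ - Pa²b/L²  [x>a] = 18·15²·(15+3·5)·(20-16)/20³ - 18·15²·5/20² = 81/8 kN·m
Superposition: M = Σ M_i = 1247/120 kN·m ≈ 10.391667 kN·m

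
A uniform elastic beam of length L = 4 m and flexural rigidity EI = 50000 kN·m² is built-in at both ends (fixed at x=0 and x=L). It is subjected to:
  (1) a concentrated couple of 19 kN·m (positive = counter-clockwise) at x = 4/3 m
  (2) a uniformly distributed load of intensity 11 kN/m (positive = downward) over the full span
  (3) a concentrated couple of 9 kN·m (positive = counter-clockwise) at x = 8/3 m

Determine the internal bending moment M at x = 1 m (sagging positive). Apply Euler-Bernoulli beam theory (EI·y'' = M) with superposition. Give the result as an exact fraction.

M(1) = 49/6 kN·m

Load 1 — applied couple M₀=19 kN·m at a=4/3 m (b=L-a=8/3):
  M_1 = R_Ax - M_A  [x≤a] with R_A=19/3, M_A=0 = (19/3)·1 - 0 = 19/3 kN·m
Load 2 — uniform load w=11 kN/m over full span:
  M_2 = wLx/2 - wL²/12 - wx²/2 = 11·4·1/2 - 11·4²/12 - 11·1²/2 = 11/6 kN·m
Load 3 — applied couple M₀=9 kN·m at a=8/3 m (b=L-a=4/3):
  M_3 = R_Ax - M_A  [x≤a] with R_A=3, M_A=3 = 3·1 - 3 = 0 kN·m
Superposition: M = Σ M_i = 49/6 kN·m ≈ 8.166667 kN·m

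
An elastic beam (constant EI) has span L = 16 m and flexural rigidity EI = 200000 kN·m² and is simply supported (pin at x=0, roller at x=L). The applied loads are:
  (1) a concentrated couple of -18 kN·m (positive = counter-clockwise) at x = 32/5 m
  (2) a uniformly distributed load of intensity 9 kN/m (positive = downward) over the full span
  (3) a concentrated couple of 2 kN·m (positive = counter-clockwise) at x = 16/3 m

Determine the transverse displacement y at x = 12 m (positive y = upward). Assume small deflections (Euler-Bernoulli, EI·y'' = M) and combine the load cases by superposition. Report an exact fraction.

Load 1 — applied couple M₀=-18 kN·m at a=32/5 m (b=L-a=48/5):
  y_1 = (M₀x³/(6L)-M₀(x-a)²/2+C₁x)/EI  [x>a] with C₁=M₀(3b²-L²)/(6L)=-96/25 = ((-18)·12³/(6·16)-(-18)·(12-(32/5))²/2+(-96/25)·12)/200000 = -549/1250000 m
Load 2 — uniform load w=9 kN/m over full span:
  y_2 = -wx(L³-2Lx²+x³)/(24EI) = -9·12·(16³-2·16·12²+12³)/(24·200000) = -171/6250 m
Load 3 — applied couple M₀=2 kN·m at a=16/3 m (b=L-a=32/3):
  y_3 = (M₀x³/(6L)-M₀(x-a)²/2+C₁x)/EI  [x>a] with C₁=M₀(3b²-L²)/(6L)=16/9 = (2·12³/(6·16)-2·(12-(16/3))²/2+(16/9)·12)/200000 = 29/450000 m
Superposition: y = Σ y_i = -19501/703125 m ≈ -0.027735 m

y(12) = -19501/703125 m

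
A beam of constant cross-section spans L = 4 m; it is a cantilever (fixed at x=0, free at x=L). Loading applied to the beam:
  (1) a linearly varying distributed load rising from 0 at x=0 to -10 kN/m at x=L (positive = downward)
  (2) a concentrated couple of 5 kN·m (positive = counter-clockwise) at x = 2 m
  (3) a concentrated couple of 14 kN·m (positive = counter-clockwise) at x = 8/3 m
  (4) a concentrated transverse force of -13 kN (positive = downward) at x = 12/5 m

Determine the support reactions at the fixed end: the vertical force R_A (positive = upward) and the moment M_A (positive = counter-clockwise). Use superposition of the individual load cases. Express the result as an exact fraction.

Load 1 — triangular load w₀=-10 kN/m (0→w₀ over full span):
  R_A = w₀L/2 = (-10)·4/2 = -20 kN
  M_A = w₀L²/3 = (-10)·4²/3 = -160/3 kN·m
Load 2 — applied couple M₀=5 kN·m at a=2 m (b=L-a=2):
  R_A = 0 kN
  M_A = -M₀ = -5 kN·m
Load 3 — applied couple M₀=14 kN·m at a=8/3 m (b=L-a=4/3):
  R_A = 0 kN
  M_A = -M₀ = -14 kN·m
Load 4 — point force P=-13 kN at a=12/5 m (b=L-a=8/5):
  R_A = P = (-13) = -13 kN
  M_A = Pa = (-13)·(12/5) = -156/5 kN·m
Superposition: R_A = -33 kN, M_A = -1553/15 kN·m

R_A = -33 kN, M_A = -1553/15 kN·m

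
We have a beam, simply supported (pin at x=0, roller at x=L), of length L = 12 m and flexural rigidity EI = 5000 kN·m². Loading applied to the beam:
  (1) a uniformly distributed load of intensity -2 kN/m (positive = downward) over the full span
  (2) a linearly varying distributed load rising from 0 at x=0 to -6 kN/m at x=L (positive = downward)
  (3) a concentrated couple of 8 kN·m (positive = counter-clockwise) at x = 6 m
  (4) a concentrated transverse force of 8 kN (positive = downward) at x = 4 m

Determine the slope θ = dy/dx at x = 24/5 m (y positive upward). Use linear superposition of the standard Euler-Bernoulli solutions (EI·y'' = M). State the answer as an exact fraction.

Load 1 — uniform load w=-2 kN/m over full span:
  θ_1 = -w(L³-6Lx²+4x³)/(24EI) = -(-2)·(12³-6·12·(24/5)²+4·(24/5)³)/(24·5000) = 666/78125 rad
Load 2 — triangular load w₀=-6 kN/m (0→w₀ over full span):
  θ_2 = -w₀(7L⁴-30L²x²+15x⁴)/(360LEI) = -(-6)·(7·12⁴-30·12²·(24/5)²+15·(24/5)⁴)/(360·12·5000) = 5814/390625 rad
Load 3 — applied couple M₀=8 kN·m at a=6 m (b=L-a=6):
  θ_3 = (M₀x²/(2L)+C₁)/EI  [x≤a] with C₁=M₀(3b²-L²)/(6L)=-4 = (8·(24/5)²/(2·12)+(-4))/5000 = 23/31250 rad
Load 4 — point force P=8 kN at a=4 m (b=L-a=8):
  θ_4 = -Pa(2L²-6Lx+3x²+a²)/(6LEI)  [x>a] = -8·4·(2·12²-6·12·(24/5)+3·(24/5)²+4²)/(6·12·5000) = -344/140625 rad
Superposition: θ = Σ θ_i = 152567/7031250 rad ≈ 0.021698 rad

θ(24/5) = 152567/7031250 rad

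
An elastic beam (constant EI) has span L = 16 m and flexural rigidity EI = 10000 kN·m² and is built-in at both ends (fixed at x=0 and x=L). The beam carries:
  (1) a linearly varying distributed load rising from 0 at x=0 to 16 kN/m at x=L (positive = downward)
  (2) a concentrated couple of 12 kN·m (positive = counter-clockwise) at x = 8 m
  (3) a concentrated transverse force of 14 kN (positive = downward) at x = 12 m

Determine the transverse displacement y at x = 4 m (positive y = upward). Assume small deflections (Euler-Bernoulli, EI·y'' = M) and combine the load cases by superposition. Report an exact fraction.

y(4) = -5729/75000 m

Load 1 — triangular load w₀=16 kN/m (0→w₀ over full span):
  y_1 = -w₀x²(L-x)²(x+2L)/(120LEI) = -16·4²·(16-4)²·(4+2·16)/(120·16·10000) = -216/3125 m
Load 2 — applied couple M₀=12 kN·m at a=8 m (b=L-a=8):
  y_2 = (R_Ax³/6 - M_Ax²/2)/EI  [x≤a] with R_A=9/8, M_A=3 = ((9/8)·4³/6 - 3·4²/2)/10000 = -3/2500 m
Load 3 — point force P=14 kN at a=12 m (b=L-a=4):
  y_3 = -Pb²x²(3aL-(3a+b)x)/(6L³EI)  [x≤a] = -14·4²·4²·(3·12·16-(3·12+4)·4)/(6·16³·10000) = -91/15000 m
Superposition: y = Σ y_i = -5729/75000 m ≈ -0.076387 m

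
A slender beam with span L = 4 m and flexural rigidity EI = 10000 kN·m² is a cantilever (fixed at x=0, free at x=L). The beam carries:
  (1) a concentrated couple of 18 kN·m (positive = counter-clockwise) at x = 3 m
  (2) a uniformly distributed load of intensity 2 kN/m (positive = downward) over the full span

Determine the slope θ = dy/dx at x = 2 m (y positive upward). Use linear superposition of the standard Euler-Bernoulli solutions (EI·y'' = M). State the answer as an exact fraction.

Load 1 — applied couple M₀=18 kN·m at a=3 m (b=L-a=1):
  θ_1 = M₀x/EI  [x≤a] = 18·2/10000 = 9/2500 rad
Load 2 — uniform load w=2 kN/m over full span:
  θ_2 = -wx(x²-3Lx+3L²)/(6EI) = -2·2·(2²-3·4·2+3·4²)/(6·10000) = -7/3750 rad
Superposition: θ = Σ θ_i = 13/7500 rad ≈ 0.001733 rad

θ(2) = 13/7500 rad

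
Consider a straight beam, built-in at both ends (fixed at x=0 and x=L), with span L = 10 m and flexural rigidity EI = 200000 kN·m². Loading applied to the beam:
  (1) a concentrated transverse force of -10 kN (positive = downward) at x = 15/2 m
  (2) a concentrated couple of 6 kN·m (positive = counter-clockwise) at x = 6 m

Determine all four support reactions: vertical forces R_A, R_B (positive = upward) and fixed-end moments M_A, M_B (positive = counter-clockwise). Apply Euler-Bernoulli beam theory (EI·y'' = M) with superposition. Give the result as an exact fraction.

Load 1 — point force P=-10 kN at a=15/2 m (b=L-a=5/2):
  R_A = Pb²(3a+b)/L³ = (-10)·(5/2)²·(3·(15/2)+(5/2))/10³ = -25/16 kN
  M_A = Pab²/L² = (-10)·(15/2)·(5/2)²/10² = -75/16 kN·m
  R_B = Pa²(a+3b)/L³ = (-10)·(15/2)²·((15/2)+3·(5/2))/10³ = -135/16 kN
  M_B = -Pa²b/L² = -(-10)·(15/2)²·(5/2)/10² = 225/16 kN·m
Load 2 — applied couple M₀=6 kN·m at a=6 m (b=L-a=4):
  R_A = 6M₀ab/L³ = 6·6·6·4/10³ = 108/125 kN
  M_A = M₀b(2a-b)/L² = 6·4·(2·6-4)/10² = 48/25 kN·m
  R_B = -6M₀ab/L³ = -6·6·6·4/10³ = -108/125 kN
  M_B = M₀a(2b-a)/L² = 6·6·(2·4-6)/10² = 18/25 kN·m
Superposition: R_A = -1397/2000 kN, M_A = -1107/400 kN·m, R_B = -18603/2000 kN, M_B = 5913/400 kN·m

R_A = -1397/2000 kN, M_A = -1107/400 kN·m, R_B = -18603/2000 kN, M_B = 5913/400 kN·m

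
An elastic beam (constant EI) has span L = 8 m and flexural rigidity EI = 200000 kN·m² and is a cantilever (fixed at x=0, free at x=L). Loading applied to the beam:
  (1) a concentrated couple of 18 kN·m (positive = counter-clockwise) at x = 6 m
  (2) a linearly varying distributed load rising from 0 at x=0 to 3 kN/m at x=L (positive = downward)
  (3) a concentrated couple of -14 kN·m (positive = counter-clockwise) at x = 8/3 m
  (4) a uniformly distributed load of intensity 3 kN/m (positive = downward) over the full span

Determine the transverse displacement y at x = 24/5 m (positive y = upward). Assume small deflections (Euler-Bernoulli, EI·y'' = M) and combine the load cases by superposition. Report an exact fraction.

Load 1 — applied couple M₀=18 kN·m at a=6 m (b=L-a=2):
  y_1 = M₀x²/(2EI)  [x≤a] = 18·(24/5)²/(2·200000) = 81/78125 m
Load 2 — triangular load w₀=3 kN/m (0→w₀ over full span):
  y_2 = (w₀Lx³/12-w₀L²x²/6-w₀x⁵/(120L))/EI = (3·8·(24/5)³/12-3·8²·(24/5)²/6-3·(24/5)⁵/(120·8))/200000 = -127944/48828125 m
Load 3 — applied couple M₀=-14 kN·m at a=8/3 m (b=L-a=16/3):
  y_3 = M₀a(2x-a)/(2EI)  [x>a] = (-14)·(8/3)·(2·(24/5)-(8/3))/(2·200000) = -91/140625 m
Load 4 — uniform load w=3 kN/m over full span:
  y_4 = -wx²(x²-4Lx+6L²)/(24EI) = -3·(24/5)²·((24/5)²-4·8·(24/5)+6·8²)/(24·200000) = -7128/1953125 m
Superposition: y = Σ y_i = -2584046/439453125 m ≈ -0.005880 m

y(24/5) = -2584046/439453125 m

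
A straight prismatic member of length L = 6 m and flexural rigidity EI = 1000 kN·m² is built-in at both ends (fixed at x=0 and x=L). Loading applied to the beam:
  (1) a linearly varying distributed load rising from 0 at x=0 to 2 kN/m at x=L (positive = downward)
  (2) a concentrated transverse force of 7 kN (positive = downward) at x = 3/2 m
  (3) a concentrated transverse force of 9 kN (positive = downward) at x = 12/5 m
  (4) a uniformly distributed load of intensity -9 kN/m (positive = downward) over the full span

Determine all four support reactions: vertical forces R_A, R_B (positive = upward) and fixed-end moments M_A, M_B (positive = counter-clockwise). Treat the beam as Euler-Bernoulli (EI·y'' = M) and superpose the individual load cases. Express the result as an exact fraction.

Load 1 — triangular load w₀=2 kN/m (0→w₀ over full span):
  R_A = 3w₀L/20 = 3·2·6/20 = 9/5 kN
  M_A = w₀L²/30 = 2·6²/30 = 12/5 kN·m
  R_B = 7w₀L/20 = 7·2·6/20 = 21/5 kN
  M_B = -w₀L²/20 = -2·6²/20 = -18/5 kN·m
Load 2 — point force P=7 kN at a=3/2 m (b=L-a=9/2):
  R_A = Pb²(3a+b)/L³ = 7·(9/2)²·(3·(3/2)+(9/2))/6³ = 189/32 kN
  M_A = Pab²/L² = 7·(3/2)·(9/2)²/6² = 189/32 kN·m
  R_B = Pa²(a+3b)/L³ = 7·(3/2)²·((3/2)+3·(9/2))/6³ = 35/32 kN
  M_B = -Pa²b/L² = -7·(3/2)²·(9/2)/6² = -63/32 kN·m
Load 3 — point force P=9 kN at a=12/5 m (b=L-a=18/5):
  R_A = Pb²(3a+b)/L³ = 9·(18/5)²·(3·(12/5)+(18/5))/6³ = 729/125 kN
  M_A = Pab²/L² = 9·(12/5)·(18/5)²/6² = 972/125 kN·m
  R_B = Pa²(a+3b)/L³ = 9·(12/5)²·((12/5)+3·(18/5))/6³ = 396/125 kN
  M_B = -Pa²b/L² = -9·(12/5)²·(18/5)/6² = -648/125 kN·m
Load 4 — uniform load w=-9 kN/m over full span:
  R_A = wL/2 = (-9)·6/2 = -27 kN
  M_A = wL²/12 = (-9)·6²/12 = -27 kN·m
  R_B = wL/2 = (-9)·6/2 = -27 kN
  M_B = -wL²/12 = -(-9)·6²/12 = 27 kN·m
Superposition: R_A = -53847/4000 kN, M_A = -43671/4000 kN·m, R_B = -74153/4000 kN, M_B = 64989/4000 kN·m

R_A = -53847/4000 kN, M_A = -43671/4000 kN·m, R_B = -74153/4000 kN, M_B = 64989/4000 kN·m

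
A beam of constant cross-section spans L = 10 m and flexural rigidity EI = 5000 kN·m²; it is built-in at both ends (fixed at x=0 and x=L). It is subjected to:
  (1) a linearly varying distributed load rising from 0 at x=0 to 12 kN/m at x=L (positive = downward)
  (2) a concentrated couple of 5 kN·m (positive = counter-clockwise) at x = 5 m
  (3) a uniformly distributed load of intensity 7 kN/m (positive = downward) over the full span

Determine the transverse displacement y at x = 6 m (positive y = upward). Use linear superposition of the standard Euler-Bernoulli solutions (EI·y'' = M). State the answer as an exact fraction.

y(6) = -3947/62500 m

Load 1 — triangular load w₀=12 kN/m (0→w₀ over full span):
  y_1 = -w₀x²(L-x)²(x+2L)/(120LEI) = -12·6²·(10-6)²·(6+2·10)/(120·10·5000) = -468/15625 m
Load 2 — applied couple M₀=5 kN·m at a=5 m (b=L-a=5):
  y_2 = (R_Ax³/6 - M_Ax²/2 - M₀(x-a)²/2)/EI  [x>a] with R_A=3/4, M_A=5/4 = ((3/4)·6³/6 - (5/4)·6²/2 - 5·(6-5)²/2)/5000 = 1/2500 m
Load 3 — uniform load w=7 kN/m over full span:
  y_3 = -wx²(L-x)²/(24EI) = -7·6²·(10-6)²/(24·5000) = -21/625 m
Superposition: y = Σ y_i = -3947/62500 m ≈ -0.063152 m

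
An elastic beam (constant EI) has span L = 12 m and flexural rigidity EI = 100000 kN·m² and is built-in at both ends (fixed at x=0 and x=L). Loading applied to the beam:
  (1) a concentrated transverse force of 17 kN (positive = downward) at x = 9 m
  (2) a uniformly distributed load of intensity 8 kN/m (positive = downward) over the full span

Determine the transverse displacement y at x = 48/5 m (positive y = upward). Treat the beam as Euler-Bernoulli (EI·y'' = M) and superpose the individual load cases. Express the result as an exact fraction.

Load 1 — point force P=17 kN at a=9 m (b=L-a=3):
  y_1 = -Pa²(L-x)²(3bL-(3b+a)(L-x))/(6L³EI)  [x>a] = -17·9²·(12-(48/5))²·(3·3·12-(3·3+9)·(12-(48/5)))/(6·12³·100000) = -12393/25000000 m
Load 2 — uniform load w=8 kN/m over full span:
  y_2 = -wx²(L-x)²/(24EI) = -8·(48/5)²·(12-(48/5))²/(24·100000) = -3456/1953125 m
Superposition: y = Σ y_i = -283149/125000000 m ≈ -0.002265 m

y(48/5) = -283149/125000000 m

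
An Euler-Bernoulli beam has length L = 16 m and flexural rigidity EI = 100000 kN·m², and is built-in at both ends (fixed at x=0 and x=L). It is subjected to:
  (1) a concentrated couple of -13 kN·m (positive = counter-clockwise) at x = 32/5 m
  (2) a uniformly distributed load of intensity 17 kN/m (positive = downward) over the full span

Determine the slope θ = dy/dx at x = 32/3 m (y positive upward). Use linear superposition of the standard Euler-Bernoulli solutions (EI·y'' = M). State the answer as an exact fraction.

Load 1 — applied couple M₀=-13 kN·m at a=32/5 m (b=L-a=48/5):
  θ_1 = (R_Ax²/2 - M_Ax - M₀(x-a))/EI  [x>a] with R_A=-117/100, M_A=-39/25 = ((-117/100)·(32/3)²/2 - (-39/25)·(32/3) - (-13)·((32/3)-(32/5)))/100000 = 13/234375 rad
Load 2 — uniform load w=17 kN/m over full span:
  θ_2 = -wx(L-x)(L-2x)/(12EI) = -17·(32/3)·(16-(32/3))·(16-2·(32/3))/(12·100000) = 1088/253125 rad
Superposition: θ = Σ θ_i = 27551/6328125 rad ≈ 0.004354 rad

θ(32/3) = 27551/6328125 rad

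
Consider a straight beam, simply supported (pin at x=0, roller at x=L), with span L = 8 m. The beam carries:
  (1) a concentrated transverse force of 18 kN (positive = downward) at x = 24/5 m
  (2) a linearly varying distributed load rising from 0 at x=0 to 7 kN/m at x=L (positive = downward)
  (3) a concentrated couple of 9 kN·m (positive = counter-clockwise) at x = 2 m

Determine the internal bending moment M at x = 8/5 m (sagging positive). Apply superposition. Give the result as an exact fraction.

Load 1 — point force P=18 kN at a=24/5 m (b=L-a=16/5):
  M_1 = Pbx/L  [x≤a] = 18·(16/5)·(8/5)/8 = 288/25 kN·m
Load 2 — triangular load w₀=7 kN/m (0→w₀ over full span):
  M_2 = w₀Lx/6 - w₀x³/(6L) = 7·8·(8/5)/6 - 7·(8/5)³/(6·8) = 1792/125 kN·m
Load 3 — applied couple M₀=9 kN·m at a=2 m (b=L-a=6):
  M_3 = M₀x/L  [x≤a] = 9·(8/5)/8 = 9/5 kN·m
Superposition: M = Σ M_i = 3457/125 kN·m ≈ 27.656000 kN·m

M(8/5) = 3457/125 kN·m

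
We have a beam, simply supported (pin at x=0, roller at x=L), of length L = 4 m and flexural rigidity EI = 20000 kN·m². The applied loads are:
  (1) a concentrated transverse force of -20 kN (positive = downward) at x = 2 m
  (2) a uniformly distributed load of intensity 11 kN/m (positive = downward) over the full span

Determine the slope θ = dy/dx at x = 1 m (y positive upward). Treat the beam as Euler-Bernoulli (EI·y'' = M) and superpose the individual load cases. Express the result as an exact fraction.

θ(1) = -31/120000 rad

Load 1 — point force P=-20 kN at a=2 m (b=L-a=2):
  θ_1 = -Pb(L²-b²-3x²)/(6LEI)  [x≤a] = -(-20)·2·(4²-2²-3·1²)/(6·4·20000) = 3/4000 rad
Load 2 — uniform load w=11 kN/m over full span:
  θ_2 = -w(L³-6Lx²+4x³)/(24EI) = -11·(4³-6·4·1²+4·1³)/(24·20000) = -121/120000 rad
Superposition: θ = Σ θ_i = -31/120000 rad ≈ -0.000258 rad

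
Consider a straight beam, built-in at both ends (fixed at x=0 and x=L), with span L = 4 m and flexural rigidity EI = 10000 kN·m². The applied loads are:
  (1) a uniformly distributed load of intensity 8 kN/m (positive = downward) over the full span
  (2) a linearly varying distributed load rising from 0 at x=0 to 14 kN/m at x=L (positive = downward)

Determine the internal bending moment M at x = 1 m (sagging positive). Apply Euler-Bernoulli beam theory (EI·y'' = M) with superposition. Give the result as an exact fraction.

Load 1 — uniform load w=8 kN/m over full span:
  M_1 = wLx/2 - wL²/12 - wx²/2 = 8·4·1/2 - 8·4²/12 - 8·1²/2 = 4/3 kN·m
Load 2 — triangular load w₀=14 kN/m (0→w₀ over full span):
  M_2 = 3w₀Lx/20 - w₀L²/30 - w₀x³/(6L) = 3·14·4·1/20 - 14·4²/30 - 14·1³/(6·4) = 7/20 kN·m
Superposition: M = Σ M_i = 101/60 kN·m ≈ 1.683333 kN·m

M(1) = 101/60 kN·m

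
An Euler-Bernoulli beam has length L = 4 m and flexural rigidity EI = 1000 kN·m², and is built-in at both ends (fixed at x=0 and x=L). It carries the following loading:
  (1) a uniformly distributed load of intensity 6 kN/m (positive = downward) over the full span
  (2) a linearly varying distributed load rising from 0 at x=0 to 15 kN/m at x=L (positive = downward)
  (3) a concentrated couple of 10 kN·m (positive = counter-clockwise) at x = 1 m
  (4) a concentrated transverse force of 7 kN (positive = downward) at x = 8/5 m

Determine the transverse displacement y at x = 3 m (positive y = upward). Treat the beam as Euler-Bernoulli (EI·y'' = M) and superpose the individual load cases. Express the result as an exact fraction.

y(3) = -311/60000 m

Load 1 — uniform load w=6 kN/m over full span:
  y_1 = -wx²(L-x)²/(24EI) = -6·3²·(4-3)²/(24·1000) = -9/4000 m
Load 2 — triangular load w₀=15 kN/m (0→w₀ over full span):
  y_2 = -w₀x²(L-x)²(x+2L)/(120LEI) = -15·3²·(4-3)²·(3+2·4)/(120·4·1000) = -99/32000 m
Load 3 — applied couple M₀=10 kN·m at a=1 m (b=L-a=3):
  y_3 = (R_Ax³/6 - M_Ax²/2 - M₀(x-a)²/2)/EI  [x>a] with R_A=45/16, M_A=-15/8 = ((45/16)·3³/6 - (-15/8)·3²/2 - 10·(3-1)²/2)/1000 = 7/6400 m
Load 4 — point force P=7 kN at a=8/5 m (b=L-a=12/5):
  y_4 = -Pa²(L-x)²(3bL-(3b+a)(L-x))/(6L³EI)  [x>a] = -7·(8/5)²·(4-3)²·(3·(12/5)·4-(3·(12/5)+(8/5))·(4-3))/(6·4³·1000) = -7/7500 m
Superposition: y = Σ y_i = -311/60000 m ≈ -0.005183 m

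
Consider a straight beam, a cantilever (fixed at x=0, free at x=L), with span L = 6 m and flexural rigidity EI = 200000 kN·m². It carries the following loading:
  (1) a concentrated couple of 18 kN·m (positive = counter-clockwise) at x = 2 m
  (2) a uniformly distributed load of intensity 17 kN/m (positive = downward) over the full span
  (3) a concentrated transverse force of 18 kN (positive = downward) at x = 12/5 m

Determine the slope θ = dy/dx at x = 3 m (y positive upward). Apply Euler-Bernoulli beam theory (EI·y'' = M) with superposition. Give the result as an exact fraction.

θ(3) = -27567/10000000 rad

Load 1 — applied couple M₀=18 kN·m at a=2 m (b=L-a=4):
  θ_1 = M₀a/EI  [x>a] = 18·2/200000 = 9/50000 rad
Load 2 — uniform load w=17 kN/m over full span:
  θ_2 = -wx(x²-3Lx+3L²)/(6EI) = -17·3·(3²-3·6·3+3·6²)/(6·200000) = -1071/400000 rad
Load 3 — point force P=18 kN at a=12/5 m (b=L-a=18/5):
  θ_3 = -Pa²/(2EI)  [x>a] = -18·(12/5)²/(2·200000) = -81/312500 rad
Superposition: θ = Σ θ_i = -27567/10000000 rad ≈ -0.002757 rad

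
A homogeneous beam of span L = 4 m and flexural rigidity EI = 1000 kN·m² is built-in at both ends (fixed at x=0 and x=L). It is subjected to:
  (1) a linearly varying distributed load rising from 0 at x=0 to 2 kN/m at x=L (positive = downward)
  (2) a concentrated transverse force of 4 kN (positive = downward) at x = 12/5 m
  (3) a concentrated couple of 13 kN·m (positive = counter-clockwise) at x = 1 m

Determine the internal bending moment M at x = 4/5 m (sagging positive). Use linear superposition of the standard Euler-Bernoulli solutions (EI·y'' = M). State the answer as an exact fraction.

M(4/5) = 144107/30000 kN·m

Load 1 — triangular load w₀=2 kN/m (0→w₀ over full span):
  M_1 = 3w₀Lx/20 - w₀L²/30 - w₀x³/(6L) = 3·2·4·(4/5)/20 - 2·4²/30 - 2·(4/5)³/(6·4) = -56/375 kN·m
Load 2 — point force P=4 kN at a=12/5 m (b=L-a=8/5):
  M_2 = Pb²(3a+b)x/L³ - Pab²/L²  [x≤a] = 4·(8/5)²·(3·(12/5)+(8/5))·(4/5)/4³ - 4·(12/5)·(8/5)²/4² = -256/625 kN·m
Load 3 — applied couple M₀=13 kN·m at a=1 m (b=L-a=3):
  M_3 = R_Ax - M_A  [x≤a] with R_A=117/32, M_A=-39/16 = (117/32)·(4/5) - (-39/16) = 429/80 kN·m
Superposition: M = Σ M_i = 144107/30000 kN·m ≈ 4.803567 kN·m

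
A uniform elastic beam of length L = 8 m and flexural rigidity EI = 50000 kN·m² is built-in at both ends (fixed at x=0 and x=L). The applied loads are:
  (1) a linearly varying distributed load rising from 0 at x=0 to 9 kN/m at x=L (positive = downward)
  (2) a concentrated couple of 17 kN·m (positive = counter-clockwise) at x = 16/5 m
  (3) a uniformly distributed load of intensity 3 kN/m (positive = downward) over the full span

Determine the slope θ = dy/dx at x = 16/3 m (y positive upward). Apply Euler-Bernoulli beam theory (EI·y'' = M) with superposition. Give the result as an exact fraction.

Load 1 — triangular load w₀=9 kN/m (0→w₀ over full span):
  θ_1 = -w₀(2x(L-x)(L-2x)(x+2L)+x²(L-x)²)/(120LEI) = -9·(2·(16/3)·(8-(16/3))·(8-2·(16/3))·((16/3)+2·8)+(16/3)²·(8-(16/3))²)/(120·8·50000) = 112/421875 rad
Load 2 — applied couple M₀=17 kN·m at a=16/5 m (b=L-a=24/5):
  θ_2 = (R_Ax²/2 - M_Ax - M₀(x-a))/EI  [x>a] with R_A=153/50, M_A=51/25 = ((153/50)·(16/3)²/2 - (51/25)·(16/3) - 17·((16/3)-(16/5)))/50000 = -17/234375 rad
Load 3 — uniform load w=3 kN/m over full span:
  θ_3 = -wx(L-x)(L-2x)/(12EI) = -3·(16/3)·(8-(16/3))·(8-2·(16/3))/(12·50000) = 16/84375 rad
Superposition: θ = Σ θ_i = 269/703125 rad ≈ 0.000383 rad

θ(16/3) = 269/703125 rad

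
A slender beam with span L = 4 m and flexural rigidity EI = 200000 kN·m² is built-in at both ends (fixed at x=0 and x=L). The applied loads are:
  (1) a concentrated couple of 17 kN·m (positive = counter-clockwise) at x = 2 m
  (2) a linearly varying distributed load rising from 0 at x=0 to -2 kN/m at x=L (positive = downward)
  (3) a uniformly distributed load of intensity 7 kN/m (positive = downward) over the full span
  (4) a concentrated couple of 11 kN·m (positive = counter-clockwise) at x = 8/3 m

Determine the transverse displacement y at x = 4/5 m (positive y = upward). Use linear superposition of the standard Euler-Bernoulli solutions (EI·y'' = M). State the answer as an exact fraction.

Load 1 — applied couple M₀=17 kN·m at a=2 m (b=L-a=2):
  y_1 = (R_Ax³/6 - M_Ax²/2)/EI  [x≤a] with R_A=51/8, M_A=17/4 = ((51/8)·(4/5)³/6 - (17/4)·(4/5)²/2)/200000 = -51/12500000 m
Load 2 — triangular load w₀=-2 kN/m (0→w₀ over full span):
  y_2 = -w₀x²(L-x)²(x+2L)/(120LEI) = -(-2)·(4/5)²·(4-(4/5))²·((4/5)+2·4)/(120·4·200000) = 176/146484375 m
Load 3 — uniform load w=7 kN/m over full span:
  y_3 = -wx²(L-x)²/(24EI) = -7·(4/5)²·(4-(4/5))²/(24·200000) = -56/5859375 m
Load 4 — applied couple M₀=11 kN·m at a=8/3 m (b=L-a=4/3):
  y_4 = (R_Ax³/6 - M_Ax²/2)/EI  [x≤a] with R_A=11/3, M_A=11/3 = ((11/3)·(4/5)³/6 - (11/3)·(4/5)²/2)/200000 = -121/28125000 m
Superposition: y = Σ y_i = -235379/14062500000 m ≈ -0.000017 m

y(4/5) = -235379/14062500000 m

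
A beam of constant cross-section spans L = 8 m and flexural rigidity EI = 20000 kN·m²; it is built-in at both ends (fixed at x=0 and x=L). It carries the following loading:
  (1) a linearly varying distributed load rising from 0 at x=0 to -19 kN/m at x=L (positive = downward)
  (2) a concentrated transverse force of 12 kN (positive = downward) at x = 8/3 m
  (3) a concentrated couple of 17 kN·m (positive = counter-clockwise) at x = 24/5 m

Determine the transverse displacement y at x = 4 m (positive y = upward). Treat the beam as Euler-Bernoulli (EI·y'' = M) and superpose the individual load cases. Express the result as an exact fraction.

Load 1 — triangular load w₀=-19 kN/m (0→w₀ over full span):
  y_1 = -w₀x²(L-x)²(x+2L)/(120LEI) = -(-19)·4²·(8-4)²·(4+2·8)/(120·8·20000) = 19/3750 m
Load 2 — point force P=12 kN at a=8/3 m (b=L-a=16/3):
  y_2 = -Pa²(L-x)²(3bL-(3b+a)(L-x))/(6L³EI)  [x>a] = -12·(8/3)²·(8-4)²·(3·(16/3)·8-(3·(16/3)+(8/3))·(8-4))/(6·8³·20000) = -4/3375 m
Load 3 — applied couple M₀=17 kN·m at a=24/5 m (b=L-a=16/5):
  y_3 = (R_Ax³/6 - M_Ax²/2)/EI  [x≤a] with R_A=153/50, M_A=136/25 = ((153/50)·4³/6 - (136/25)·4²/2)/20000 = -17/31250 m
Superposition: y = Σ y_i = 1408/421875 m ≈ 0.003337 m

y(4) = 1408/421875 m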